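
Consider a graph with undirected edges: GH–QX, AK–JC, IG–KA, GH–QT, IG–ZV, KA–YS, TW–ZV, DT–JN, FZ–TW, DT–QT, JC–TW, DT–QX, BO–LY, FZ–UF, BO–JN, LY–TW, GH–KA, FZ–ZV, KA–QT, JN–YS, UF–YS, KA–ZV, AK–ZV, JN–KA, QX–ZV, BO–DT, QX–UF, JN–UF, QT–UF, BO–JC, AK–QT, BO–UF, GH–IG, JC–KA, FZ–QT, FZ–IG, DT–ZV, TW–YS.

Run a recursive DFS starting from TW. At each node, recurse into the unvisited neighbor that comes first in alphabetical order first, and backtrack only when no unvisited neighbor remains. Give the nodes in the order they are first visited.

TW, FZ, IG, GH, KA, JC, AK, QT, DT, BO, JN, UF, QX, ZV, YS, LY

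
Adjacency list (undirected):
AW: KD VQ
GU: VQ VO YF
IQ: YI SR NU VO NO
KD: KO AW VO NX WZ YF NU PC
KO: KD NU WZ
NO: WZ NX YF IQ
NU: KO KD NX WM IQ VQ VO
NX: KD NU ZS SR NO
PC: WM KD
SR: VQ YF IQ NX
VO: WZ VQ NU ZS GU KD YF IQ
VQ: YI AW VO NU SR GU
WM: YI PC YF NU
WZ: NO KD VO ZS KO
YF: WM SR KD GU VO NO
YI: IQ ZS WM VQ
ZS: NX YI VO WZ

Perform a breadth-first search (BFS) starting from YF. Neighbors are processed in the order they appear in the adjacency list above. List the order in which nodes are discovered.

YF → WM → SR → KD → GU → VO → NO → YI → PC → NU → VQ → IQ → NX → KO → AW → WZ → ZS

Visit YF; enqueue WM, SR, KD, GU, VO, NO → queue [WM, SR, KD, GU, VO, NO]
Visit WM; enqueue YI, PC, NU → queue [SR, KD, GU, VO, NO, YI, PC, NU]
Visit SR; enqueue VQ, IQ, NX → queue [KD, GU, VO, NO, YI, PC, NU, VQ, IQ, NX]
Visit KD; enqueue KO, AW, WZ → queue [GU, VO, NO, YI, PC, NU, VQ, IQ, NX, KO, AW, WZ]
Visit GU → queue [VO, NO, YI, PC, NU, VQ, IQ, NX, KO, AW, WZ]
Visit VO; enqueue ZS → queue [NO, YI, PC, NU, VQ, IQ, NX, KO, AW, WZ, ZS]
Visit NO → queue [YI, PC, NU, VQ, IQ, NX, KO, AW, WZ, ZS]
Visit YI → queue [PC, NU, VQ, IQ, NX, KO, AW, WZ, ZS]
Visit PC → queue [NU, VQ, IQ, NX, KO, AW, WZ, ZS]
Visit NU → queue [VQ, IQ, NX, KO, AW, WZ, ZS]
Visit VQ → queue [IQ, NX, KO, AW, WZ, ZS]
Visit IQ → queue [NX, KO, AW, WZ, ZS]
Visit NX → queue [KO, AW, WZ, ZS]
Visit KO → queue [AW, WZ, ZS]
Visit AW → queue [WZ, ZS]
Visit WZ → queue [ZS]
Visit ZS → queue []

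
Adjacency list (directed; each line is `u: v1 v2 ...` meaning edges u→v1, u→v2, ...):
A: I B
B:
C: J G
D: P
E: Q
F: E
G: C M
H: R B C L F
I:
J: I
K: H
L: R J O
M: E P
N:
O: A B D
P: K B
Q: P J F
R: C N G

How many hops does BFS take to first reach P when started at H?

4

Level 0: H
Level 1: B, C, F, L, R
Level 2: E, G, J, N, O
Level 3: A, D, I, M, Q
Level 4: P
Level 5: K
P first appears at level 4.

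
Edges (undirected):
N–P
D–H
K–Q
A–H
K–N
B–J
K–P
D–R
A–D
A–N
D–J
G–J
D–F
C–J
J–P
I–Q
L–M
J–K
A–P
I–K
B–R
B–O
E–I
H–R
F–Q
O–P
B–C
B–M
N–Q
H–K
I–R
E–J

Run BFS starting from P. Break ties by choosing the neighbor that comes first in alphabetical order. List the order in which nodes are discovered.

P, A, J, K, N, O, D, H, B, C, E, G, I, Q, F, R, M, L

Visit P; enqueue A, J, K, N, O → queue [A, J, K, N, O]
Visit A; enqueue D, H → queue [J, K, N, O, D, H]
Visit J; enqueue B, C, E, G → queue [K, N, O, D, H, B, C, E, G]
Visit K; enqueue I, Q → queue [N, O, D, H, B, C, E, G, I, Q]
Visit N → queue [O, D, H, B, C, E, G, I, Q]
Visit O → queue [D, H, B, C, E, G, I, Q]
Visit D; enqueue F, R → queue [H, B, C, E, G, I, Q, F, R]
Visit H → queue [B, C, E, G, I, Q, F, R]
Visit B; enqueue M → queue [C, E, G, I, Q, F, R, M]
Visit C → queue [E, G, I, Q, F, R, M]
Visit E → queue [G, I, Q, F, R, M]
Visit G → queue [I, Q, F, R, M]
Visit I → queue [Q, F, R, M]
Visit Q → queue [F, R, M]
Visit F → queue [R, M]
Visit R → queue [M]
Visit M; enqueue L → queue [L]
Visit L → queue []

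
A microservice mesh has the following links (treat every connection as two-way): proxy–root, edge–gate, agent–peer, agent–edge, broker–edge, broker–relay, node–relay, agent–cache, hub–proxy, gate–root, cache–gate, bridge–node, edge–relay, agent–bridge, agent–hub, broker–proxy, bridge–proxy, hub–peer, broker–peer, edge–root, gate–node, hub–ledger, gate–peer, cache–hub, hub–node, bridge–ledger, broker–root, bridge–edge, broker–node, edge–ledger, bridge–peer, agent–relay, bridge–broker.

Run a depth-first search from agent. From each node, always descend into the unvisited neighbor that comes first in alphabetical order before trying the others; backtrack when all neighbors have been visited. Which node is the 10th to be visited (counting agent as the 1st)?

Visit agent
agent → bridge
bridge → broker
broker → edge
edge → gate
gate → cache
cache → hub
hub → ledger
hub → node
node → relay
hub → peer
hub → proxy
proxy → root

Visit order: agent, bridge, broker, edge, gate, cache, hub, ledger, node, relay, peer, proxy, root

relay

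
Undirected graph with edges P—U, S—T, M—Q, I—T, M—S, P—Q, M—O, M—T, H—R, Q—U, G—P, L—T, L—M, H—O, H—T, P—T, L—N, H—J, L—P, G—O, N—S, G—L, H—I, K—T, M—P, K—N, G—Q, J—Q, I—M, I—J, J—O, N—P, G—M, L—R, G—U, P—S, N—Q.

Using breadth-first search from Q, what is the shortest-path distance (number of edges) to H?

Level 0: Q
Level 1: G, J, M, N, P, U
Level 2: H, I, K, L, O, S, T
Level 3: R
H first appears at level 2.

2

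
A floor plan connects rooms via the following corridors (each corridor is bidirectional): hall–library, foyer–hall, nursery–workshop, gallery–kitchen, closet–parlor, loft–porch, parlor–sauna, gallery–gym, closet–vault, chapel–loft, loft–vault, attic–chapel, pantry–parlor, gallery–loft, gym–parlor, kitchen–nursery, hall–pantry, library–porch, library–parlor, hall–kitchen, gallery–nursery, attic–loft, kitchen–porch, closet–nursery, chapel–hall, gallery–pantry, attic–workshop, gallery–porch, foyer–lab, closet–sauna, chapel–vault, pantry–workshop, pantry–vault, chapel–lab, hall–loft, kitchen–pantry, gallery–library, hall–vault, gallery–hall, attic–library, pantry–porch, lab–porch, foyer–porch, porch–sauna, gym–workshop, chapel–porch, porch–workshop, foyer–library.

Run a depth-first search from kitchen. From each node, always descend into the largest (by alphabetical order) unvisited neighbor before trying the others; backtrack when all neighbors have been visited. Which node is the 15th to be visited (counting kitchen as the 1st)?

Visit kitchen
kitchen → porch
porch → workshop
workshop → pantry
pantry → vault
vault → loft
loft → hall
hall → library
library → parlor
parlor → sauna
sauna → closet
closet → nursery
nursery → gallery
gallery → gym
library → foyer
foyer → lab
lab → chapel
chapel → attic

Visit order: kitchen, porch, workshop, pantry, vault, loft, hall, library, parlor, sauna, closet, nursery, gallery, gym, foyer, lab, chapel, attic

foyer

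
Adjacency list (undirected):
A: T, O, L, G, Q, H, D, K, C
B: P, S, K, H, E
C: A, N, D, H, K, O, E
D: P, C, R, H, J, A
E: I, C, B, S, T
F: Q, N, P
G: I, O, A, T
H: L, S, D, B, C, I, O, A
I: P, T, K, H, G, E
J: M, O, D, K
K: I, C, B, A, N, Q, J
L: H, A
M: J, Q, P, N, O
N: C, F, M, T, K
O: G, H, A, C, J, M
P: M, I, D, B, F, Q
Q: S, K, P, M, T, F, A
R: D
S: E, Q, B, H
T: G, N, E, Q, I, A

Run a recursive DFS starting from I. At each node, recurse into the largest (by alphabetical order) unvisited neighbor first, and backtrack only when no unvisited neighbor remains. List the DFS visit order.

Visit I
I → T
T → Q
Q → S
S → H
H → O
O → M
M → P
P → F
F → N
N → K
K → J
J → D
D → R
D → C
C → E
E → B
C → A
A → L
A → G

I, T, Q, S, H, O, M, P, F, N, K, J, D, R, C, E, B, A, L, G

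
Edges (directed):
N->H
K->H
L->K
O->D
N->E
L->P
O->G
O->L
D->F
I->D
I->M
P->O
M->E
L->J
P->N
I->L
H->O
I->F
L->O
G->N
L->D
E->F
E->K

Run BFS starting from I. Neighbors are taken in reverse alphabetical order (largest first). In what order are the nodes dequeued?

I, M, L, F, D, E, P, O, K, J, N, G, H

Visit I; enqueue M, L, F, D → queue [M, L, F, D]
Visit M; enqueue E → queue [L, F, D, E]
Visit L; enqueue P, O, K, J → queue [F, D, E, P, O, K, J]
Visit F → queue [D, E, P, O, K, J]
Visit D → queue [E, P, O, K, J]
Visit E → queue [P, O, K, J]
Visit P; enqueue N → queue [O, K, J, N]
Visit O; enqueue G → queue [K, J, N, G]
Visit K; enqueue H → queue [J, N, G, H]
Visit J → queue [N, G, H]
Visit N → queue [G, H]
Visit G → queue [H]
Visit H → queue []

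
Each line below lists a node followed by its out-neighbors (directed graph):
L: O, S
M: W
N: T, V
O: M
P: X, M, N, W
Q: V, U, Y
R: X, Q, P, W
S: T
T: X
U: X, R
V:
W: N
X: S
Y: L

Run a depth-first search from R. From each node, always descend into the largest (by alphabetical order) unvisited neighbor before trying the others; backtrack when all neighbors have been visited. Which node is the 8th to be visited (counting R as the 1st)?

Q

Visit R
R → X
X → S
S → T
R → W
W → N
N → V
R → Q
Q → Y
Y → L
L → O
O → M
Q → U
R → P

Visit order: R, X, S, T, W, N, V, Q, Y, L, O, M, U, P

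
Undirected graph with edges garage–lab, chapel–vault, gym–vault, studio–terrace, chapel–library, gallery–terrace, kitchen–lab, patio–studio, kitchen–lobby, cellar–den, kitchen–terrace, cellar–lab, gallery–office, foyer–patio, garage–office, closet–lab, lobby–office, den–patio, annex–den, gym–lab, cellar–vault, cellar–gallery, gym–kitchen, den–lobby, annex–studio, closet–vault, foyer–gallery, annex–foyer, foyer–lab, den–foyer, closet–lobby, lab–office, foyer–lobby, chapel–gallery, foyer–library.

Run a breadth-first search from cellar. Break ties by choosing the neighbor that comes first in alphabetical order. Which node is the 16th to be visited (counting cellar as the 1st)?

Visit cellar; enqueue den, gallery, lab, vault → queue [den, gallery, lab, vault]
Visit den; enqueue annex, foyer, lobby, patio → queue [gallery, lab, vault, annex, foyer, lobby, patio]
Visit gallery; enqueue chapel, office, terrace → queue [lab, vault, annex, foyer, lobby, patio, chapel, office, terrace]
Visit lab; enqueue closet, garage, gym, kitchen → queue [vault, annex, foyer, lobby, patio, chapel, office, terrace, closet, garage, gym, kitchen]
Visit vault → queue [annex, foyer, lobby, patio, chapel, office, terrace, closet, garage, gym, kitchen]
Visit annex; enqueue studio → queue [foyer, lobby, patio, chapel, office, terrace, closet, garage, gym, kitchen, studio]
Visit foyer; enqueue library → queue [lobby, patio, chapel, office, terrace, closet, garage, gym, kitchen, studio, library]
Visit lobby → queue [patio, chapel, office, terrace, closet, garage, gym, kitchen, studio, library]
Visit patio → queue [chapel, office, terrace, closet, garage, gym, kitchen, studio, library]
Visit chapel → queue [office, terrace, closet, garage, gym, kitchen, studio, library]
Visit office → queue [terrace, closet, garage, gym, kitchen, studio, library]
Visit terrace → queue [closet, garage, gym, kitchen, studio, library]
Visit closet → queue [garage, gym, kitchen, studio, library]
Visit garage → queue [gym, kitchen, studio, library]
Visit gym → queue [kitchen, studio, library]
Visit kitchen → queue [studio, library]
Visit studio → queue [library]
Visit library → queue []

Visit order: cellar, den, gallery, lab, vault, annex, foyer, lobby, patio, chapel, office, terrace, closet, garage, gym, kitchen, studio, library

kitchen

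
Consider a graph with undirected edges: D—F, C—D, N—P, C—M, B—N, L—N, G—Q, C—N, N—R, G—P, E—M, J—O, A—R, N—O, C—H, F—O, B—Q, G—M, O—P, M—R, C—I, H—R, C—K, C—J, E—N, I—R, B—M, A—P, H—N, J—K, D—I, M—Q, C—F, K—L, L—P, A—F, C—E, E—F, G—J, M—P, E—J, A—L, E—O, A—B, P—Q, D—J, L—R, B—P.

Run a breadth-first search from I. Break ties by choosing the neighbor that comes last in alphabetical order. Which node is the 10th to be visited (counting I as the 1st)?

Visit I; enqueue R, D, C → queue [R, D, C]
Visit R; enqueue N, M, L, H, A → queue [D, C, N, M, L, H, A]
Visit D; enqueue J, F → queue [C, N, M, L, H, A, J, F]
Visit C; enqueue K, E → queue [N, M, L, H, A, J, F, K, E]
Visit N; enqueue P, O, B → queue [M, L, H, A, J, F, K, E, P, O, B]
Visit M; enqueue Q, G → queue [L, H, A, J, F, K, E, P, O, B, Q, G]
Visit L → queue [H, A, J, F, K, E, P, O, B, Q, G]
Visit H → queue [A, J, F, K, E, P, O, B, Q, G]
Visit A → queue [J, F, K, E, P, O, B, Q, G]
Visit J → queue [F, K, E, P, O, B, Q, G]
Visit F → queue [K, E, P, O, B, Q, G]
Visit K → queue [E, P, O, B, Q, G]
Visit E → queue [P, O, B, Q, G]
Visit P → queue [O, B, Q, G]
Visit O → queue [B, Q, G]
Visit B → queue [Q, G]
Visit Q → queue [G]
Visit G → queue []

Visit order: I, R, D, C, N, M, L, H, A, J, F, K, E, P, O, B, Q, G

J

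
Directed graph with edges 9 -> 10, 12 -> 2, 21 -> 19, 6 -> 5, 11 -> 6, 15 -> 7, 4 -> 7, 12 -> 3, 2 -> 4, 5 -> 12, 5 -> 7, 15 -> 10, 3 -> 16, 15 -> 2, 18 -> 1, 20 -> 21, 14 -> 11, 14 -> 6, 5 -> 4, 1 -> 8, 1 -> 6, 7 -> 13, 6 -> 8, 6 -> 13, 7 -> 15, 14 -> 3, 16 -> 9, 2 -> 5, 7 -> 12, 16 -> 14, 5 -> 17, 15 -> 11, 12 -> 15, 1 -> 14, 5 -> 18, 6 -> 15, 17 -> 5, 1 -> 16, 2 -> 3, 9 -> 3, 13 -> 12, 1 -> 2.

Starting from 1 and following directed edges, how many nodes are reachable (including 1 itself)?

18

BFS from 1 visits: 1, 2, 6, 8, 14, 16, 3, 4, 5, 13, 15, 11, 9, 7, 12, 17, 18, 10
Reachable nodes: 18 of 21 total.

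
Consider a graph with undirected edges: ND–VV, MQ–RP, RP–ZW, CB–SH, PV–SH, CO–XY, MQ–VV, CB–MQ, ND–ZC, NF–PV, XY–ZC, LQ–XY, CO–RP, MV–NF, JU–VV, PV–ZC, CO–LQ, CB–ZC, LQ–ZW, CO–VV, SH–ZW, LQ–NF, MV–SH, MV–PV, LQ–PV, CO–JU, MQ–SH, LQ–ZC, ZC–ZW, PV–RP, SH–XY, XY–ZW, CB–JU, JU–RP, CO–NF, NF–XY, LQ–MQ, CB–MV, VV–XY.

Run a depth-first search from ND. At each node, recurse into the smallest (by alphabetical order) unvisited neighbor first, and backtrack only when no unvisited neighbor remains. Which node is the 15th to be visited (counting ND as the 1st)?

ZC

Visit ND
ND → VV
VV → CO
CO → JU
JU → CB
CB → MQ
MQ → LQ
LQ → NF
NF → MV
MV → PV
PV → RP
RP → ZW
ZW → SH
SH → XY
XY → ZC

Visit order: ND, VV, CO, JU, CB, MQ, LQ, NF, MV, PV, RP, ZW, SH, XY, ZC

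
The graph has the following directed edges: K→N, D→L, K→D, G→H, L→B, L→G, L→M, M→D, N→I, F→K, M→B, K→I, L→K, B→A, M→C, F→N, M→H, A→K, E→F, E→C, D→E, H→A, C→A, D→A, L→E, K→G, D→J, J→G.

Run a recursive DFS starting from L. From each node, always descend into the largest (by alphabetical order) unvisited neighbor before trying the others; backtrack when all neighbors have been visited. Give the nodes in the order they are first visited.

L → M → H → A → K → N → I → G → D → J → E → F → C → B

Visit L
L → M
M → H
H → A
A → K
K → N
N → I
K → G
K → D
D → J
D → E
E → F
E → C
M → B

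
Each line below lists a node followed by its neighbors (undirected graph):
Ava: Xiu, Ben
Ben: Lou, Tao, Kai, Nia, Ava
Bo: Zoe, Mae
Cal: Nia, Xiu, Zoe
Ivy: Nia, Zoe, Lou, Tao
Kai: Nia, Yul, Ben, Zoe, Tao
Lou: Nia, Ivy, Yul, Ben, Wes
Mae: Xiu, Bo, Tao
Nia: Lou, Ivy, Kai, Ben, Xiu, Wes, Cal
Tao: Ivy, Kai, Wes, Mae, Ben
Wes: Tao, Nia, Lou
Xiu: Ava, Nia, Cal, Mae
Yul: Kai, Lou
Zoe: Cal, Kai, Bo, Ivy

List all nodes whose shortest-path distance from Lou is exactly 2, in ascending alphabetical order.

Level 0: Lou
Level 1: Ben, Ivy, Nia, Wes, Yul
Level 2: Ava, Cal, Kai, Tao, Xiu, Zoe
Level 3: Bo, Mae

Ava, Cal, Kai, Tao, Xiu, Zoe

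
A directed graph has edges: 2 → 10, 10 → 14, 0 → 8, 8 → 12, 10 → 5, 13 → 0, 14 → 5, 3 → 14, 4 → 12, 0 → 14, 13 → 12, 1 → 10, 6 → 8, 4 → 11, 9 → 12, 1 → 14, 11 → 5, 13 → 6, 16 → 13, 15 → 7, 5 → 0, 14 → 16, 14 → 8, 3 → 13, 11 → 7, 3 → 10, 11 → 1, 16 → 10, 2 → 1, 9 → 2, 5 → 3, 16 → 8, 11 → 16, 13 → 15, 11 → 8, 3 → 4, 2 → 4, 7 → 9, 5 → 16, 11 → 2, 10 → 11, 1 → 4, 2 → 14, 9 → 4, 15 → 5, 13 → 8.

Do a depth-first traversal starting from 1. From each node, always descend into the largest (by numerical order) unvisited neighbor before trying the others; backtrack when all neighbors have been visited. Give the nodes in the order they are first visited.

1, 14, 16, 13, 15, 7, 9, 12, 4, 11, 8, 5, 3, 10, 0, 2, 6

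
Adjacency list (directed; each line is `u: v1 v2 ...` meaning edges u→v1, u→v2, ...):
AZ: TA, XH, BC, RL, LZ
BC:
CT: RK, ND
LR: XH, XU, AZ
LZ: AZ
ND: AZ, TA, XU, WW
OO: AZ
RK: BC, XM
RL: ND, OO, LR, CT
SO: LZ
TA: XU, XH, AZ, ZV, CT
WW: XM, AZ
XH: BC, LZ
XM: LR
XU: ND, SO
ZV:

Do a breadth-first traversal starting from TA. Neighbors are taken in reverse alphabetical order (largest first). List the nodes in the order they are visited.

Visit TA; enqueue ZV, XU, XH, CT, AZ → queue [ZV, XU, XH, CT, AZ]
Visit ZV → queue [XU, XH, CT, AZ]
Visit XU; enqueue SO, ND → queue [XH, CT, AZ, SO, ND]
Visit XH; enqueue LZ, BC → queue [CT, AZ, SO, ND, LZ, BC]
Visit CT; enqueue RK → queue [AZ, SO, ND, LZ, BC, RK]
Visit AZ; enqueue RL → queue [SO, ND, LZ, BC, RK, RL]
Visit SO → queue [ND, LZ, BC, RK, RL]
Visit ND; enqueue WW → queue [LZ, BC, RK, RL, WW]
Visit LZ → queue [BC, RK, RL, WW]
Visit BC → queue [RK, RL, WW]
Visit RK; enqueue XM → queue [RL, WW, XM]
Visit RL; enqueue OO, LR → queue [WW, XM, OO, LR]
Visit WW → queue [XM, OO, LR]
Visit XM → queue [OO, LR]
Visit OO → queue [LR]
Visit LR → queue []

TA, ZV, XU, XH, CT, AZ, SO, ND, LZ, BC, RK, RL, WW, XM, OO, LR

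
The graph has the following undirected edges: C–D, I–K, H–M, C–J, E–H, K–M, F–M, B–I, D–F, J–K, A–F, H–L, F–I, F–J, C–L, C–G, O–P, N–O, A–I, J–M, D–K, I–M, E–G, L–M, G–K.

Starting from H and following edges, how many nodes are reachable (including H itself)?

BFS from H visits: H, E, L, M, G, C, F, I, J, K, D, A, B
Reachable nodes: 13 of 16 total.

13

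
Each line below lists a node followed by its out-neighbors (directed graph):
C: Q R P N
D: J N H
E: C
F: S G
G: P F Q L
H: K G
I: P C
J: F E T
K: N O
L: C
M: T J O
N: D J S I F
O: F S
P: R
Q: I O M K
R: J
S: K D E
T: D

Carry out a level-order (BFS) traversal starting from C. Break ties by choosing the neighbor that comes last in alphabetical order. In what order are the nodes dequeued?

C, R, Q, P, N, J, O, M, K, I, S, F, D, T, E, G, H, L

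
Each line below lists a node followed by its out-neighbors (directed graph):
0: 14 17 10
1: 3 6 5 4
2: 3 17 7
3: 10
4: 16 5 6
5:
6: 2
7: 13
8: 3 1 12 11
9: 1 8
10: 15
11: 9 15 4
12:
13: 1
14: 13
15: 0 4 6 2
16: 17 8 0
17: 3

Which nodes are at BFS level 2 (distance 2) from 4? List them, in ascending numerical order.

0, 2, 8, 17

Level 0: 4
Level 1: 5, 6, 16
Level 2: 0, 2, 8, 17
Level 3: 1, 3, 7, 10, 11, 12, 14
Level 4: 9, 13, 15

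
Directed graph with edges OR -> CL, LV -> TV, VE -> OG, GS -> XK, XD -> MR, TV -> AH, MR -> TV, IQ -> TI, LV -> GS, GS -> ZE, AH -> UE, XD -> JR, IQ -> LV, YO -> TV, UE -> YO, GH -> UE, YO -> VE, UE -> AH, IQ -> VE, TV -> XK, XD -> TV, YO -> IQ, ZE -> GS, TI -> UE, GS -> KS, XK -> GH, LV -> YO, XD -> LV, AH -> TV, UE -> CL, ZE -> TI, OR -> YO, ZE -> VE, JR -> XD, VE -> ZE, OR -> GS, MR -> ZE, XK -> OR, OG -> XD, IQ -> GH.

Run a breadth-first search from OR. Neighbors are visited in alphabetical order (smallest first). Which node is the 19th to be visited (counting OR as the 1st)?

Visit OR; enqueue CL, GS, YO → queue [CL, GS, YO]
Visit CL → queue [GS, YO]
Visit GS; enqueue KS, XK, ZE → queue [YO, KS, XK, ZE]
Visit YO; enqueue IQ, TV, VE → queue [KS, XK, ZE, IQ, TV, VE]
Visit KS → queue [XK, ZE, IQ, TV, VE]
Visit XK; enqueue GH → queue [ZE, IQ, TV, VE, GH]
Visit ZE; enqueue TI → queue [IQ, TV, VE, GH, TI]
Visit IQ; enqueue LV → queue [TV, VE, GH, TI, LV]
Visit TV; enqueue AH → queue [VE, GH, TI, LV, AH]
Visit VE; enqueue OG → queue [GH, TI, LV, AH, OG]
Visit GH; enqueue UE → queue [TI, LV, AH, OG, UE]
Visit TI → queue [LV, AH, OG, UE]
Visit LV → queue [AH, OG, UE]
Visit AH → queue [OG, UE]
Visit OG; enqueue XD → queue [UE, XD]
Visit UE → queue [XD]
Visit XD; enqueue JR, MR → queue [JR, MR]
Visit JR → queue [MR]
Visit MR → queue []

Visit order: OR, CL, GS, YO, KS, XK, ZE, IQ, TV, VE, GH, TI, LV, AH, OG, UE, XD, JR, MR

MR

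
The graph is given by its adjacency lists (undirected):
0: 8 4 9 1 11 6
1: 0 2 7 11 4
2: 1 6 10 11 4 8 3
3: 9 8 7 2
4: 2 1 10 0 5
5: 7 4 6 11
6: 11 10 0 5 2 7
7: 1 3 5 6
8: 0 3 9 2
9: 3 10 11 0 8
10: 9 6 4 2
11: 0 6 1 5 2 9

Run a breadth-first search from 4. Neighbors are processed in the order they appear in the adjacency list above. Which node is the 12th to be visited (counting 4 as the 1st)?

9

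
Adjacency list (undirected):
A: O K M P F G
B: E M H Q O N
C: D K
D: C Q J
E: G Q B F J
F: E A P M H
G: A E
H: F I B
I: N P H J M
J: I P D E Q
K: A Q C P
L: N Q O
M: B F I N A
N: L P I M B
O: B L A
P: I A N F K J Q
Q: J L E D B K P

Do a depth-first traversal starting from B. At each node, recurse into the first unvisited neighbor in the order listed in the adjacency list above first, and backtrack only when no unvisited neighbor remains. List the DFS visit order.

Visit B
B → E
E → G
G → A
A → O
O → L
L → N
N → P
P → I
I → H
H → F
F → M
I → J
J → D
D → C
C → K
K → Q

B E G A O L N P I H F M J D C K Q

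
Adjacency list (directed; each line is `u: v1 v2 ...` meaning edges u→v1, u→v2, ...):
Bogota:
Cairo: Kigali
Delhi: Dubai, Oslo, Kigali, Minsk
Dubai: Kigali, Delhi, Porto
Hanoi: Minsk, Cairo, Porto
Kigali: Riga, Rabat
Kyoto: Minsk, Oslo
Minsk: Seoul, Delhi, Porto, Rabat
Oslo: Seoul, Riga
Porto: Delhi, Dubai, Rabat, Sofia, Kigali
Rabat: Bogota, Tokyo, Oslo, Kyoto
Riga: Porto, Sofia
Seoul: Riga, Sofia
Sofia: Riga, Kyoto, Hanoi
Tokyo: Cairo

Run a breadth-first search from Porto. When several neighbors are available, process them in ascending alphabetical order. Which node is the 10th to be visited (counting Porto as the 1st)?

Bogota

Visit Porto; enqueue Delhi, Dubai, Kigali, Rabat, Sofia → queue [Delhi, Dubai, Kigali, Rabat, Sofia]
Visit Delhi; enqueue Minsk, Oslo → queue [Dubai, Kigali, Rabat, Sofia, Minsk, Oslo]
Visit Dubai → queue [Kigali, Rabat, Sofia, Minsk, Oslo]
Visit Kigali; enqueue Riga → queue [Rabat, Sofia, Minsk, Oslo, Riga]
Visit Rabat; enqueue Bogota, Kyoto, Tokyo → queue [Sofia, Minsk, Oslo, Riga, Bogota, Kyoto, Tokyo]
Visit Sofia; enqueue Hanoi → queue [Minsk, Oslo, Riga, Bogota, Kyoto, Tokyo, Hanoi]
Visit Minsk; enqueue Seoul → queue [Oslo, Riga, Bogota, Kyoto, Tokyo, Hanoi, Seoul]
Visit Oslo → queue [Riga, Bogota, Kyoto, Tokyo, Hanoi, Seoul]
Visit Riga → queue [Bogota, Kyoto, Tokyo, Hanoi, Seoul]
Visit Bogota → queue [Kyoto, Tokyo, Hanoi, Seoul]
Visit Kyoto → queue [Tokyo, Hanoi, Seoul]
Visit Tokyo; enqueue Cairo → queue [Hanoi, Seoul, Cairo]
Visit Hanoi → queue [Seoul, Cairo]
Visit Seoul → queue [Cairo]
Visit Cairo → queue []

Visit order: Porto, Delhi, Dubai, Kigali, Rabat, Sofia, Minsk, Oslo, Riga, Bogota, Kyoto, Tokyo, Hanoi, Seoul, Cairo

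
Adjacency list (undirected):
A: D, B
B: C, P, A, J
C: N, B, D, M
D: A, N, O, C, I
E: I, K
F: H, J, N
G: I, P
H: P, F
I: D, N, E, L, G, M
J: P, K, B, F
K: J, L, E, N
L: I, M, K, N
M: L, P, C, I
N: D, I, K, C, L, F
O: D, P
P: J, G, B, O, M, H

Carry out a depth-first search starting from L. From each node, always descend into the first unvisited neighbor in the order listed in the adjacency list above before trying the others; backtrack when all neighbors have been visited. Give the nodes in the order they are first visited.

L I D A B C N K J P G O M H F E

Visit L
L → I
I → D
D → A
A → B
B → C
C → N
N → K
K → J
J → P
P → G
P → O
P → M
P → H
H → F
K → E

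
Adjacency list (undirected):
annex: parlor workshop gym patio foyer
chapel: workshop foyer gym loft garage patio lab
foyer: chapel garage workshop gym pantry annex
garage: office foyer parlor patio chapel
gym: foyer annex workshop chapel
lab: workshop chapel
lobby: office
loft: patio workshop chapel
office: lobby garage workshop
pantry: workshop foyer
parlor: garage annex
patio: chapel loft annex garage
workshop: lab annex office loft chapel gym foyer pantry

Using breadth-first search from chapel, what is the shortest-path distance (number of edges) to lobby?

3

Level 0: chapel
Level 1: foyer, garage, gym, lab, loft, patio, workshop
Level 2: annex, office, pantry, parlor
Level 3: lobby
lobby first appears at level 3.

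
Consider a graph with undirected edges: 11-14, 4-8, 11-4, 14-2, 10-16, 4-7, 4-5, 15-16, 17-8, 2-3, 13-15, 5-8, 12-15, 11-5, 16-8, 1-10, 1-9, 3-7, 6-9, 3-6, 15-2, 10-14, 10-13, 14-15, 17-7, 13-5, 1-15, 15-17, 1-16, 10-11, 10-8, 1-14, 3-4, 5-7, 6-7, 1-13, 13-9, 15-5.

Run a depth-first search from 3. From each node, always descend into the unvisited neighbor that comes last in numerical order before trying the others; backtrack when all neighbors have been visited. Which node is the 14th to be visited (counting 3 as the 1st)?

Visit 3
3 → 7
7 → 17
17 → 15
15 → 16
16 → 10
10 → 14
14 → 11
11 → 5
5 → 13
13 → 9
9 → 6
9 → 1
5 → 8
8 → 4
14 → 2
15 → 12

Visit order: 3, 7, 17, 15, 16, 10, 14, 11, 5, 13, 9, 6, 1, 8, 4, 2, 12

8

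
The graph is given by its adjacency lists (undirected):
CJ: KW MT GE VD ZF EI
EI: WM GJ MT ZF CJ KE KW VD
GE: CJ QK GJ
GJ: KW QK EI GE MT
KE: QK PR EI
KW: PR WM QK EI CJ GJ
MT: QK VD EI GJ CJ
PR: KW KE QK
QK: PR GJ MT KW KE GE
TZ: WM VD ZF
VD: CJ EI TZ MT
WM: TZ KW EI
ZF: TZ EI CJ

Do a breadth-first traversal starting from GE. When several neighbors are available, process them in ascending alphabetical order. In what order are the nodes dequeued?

Visit GE; enqueue CJ, GJ, QK → queue [CJ, GJ, QK]
Visit CJ; enqueue EI, KW, MT, VD, ZF → queue [GJ, QK, EI, KW, MT, VD, ZF]
Visit GJ → queue [QK, EI, KW, MT, VD, ZF]
Visit QK; enqueue KE, PR → queue [EI, KW, MT, VD, ZF, KE, PR]
Visit EI; enqueue WM → queue [KW, MT, VD, ZF, KE, PR, WM]
Visit KW → queue [MT, VD, ZF, KE, PR, WM]
Visit MT → queue [VD, ZF, KE, PR, WM]
Visit VD; enqueue TZ → queue [ZF, KE, PR, WM, TZ]
Visit ZF → queue [KE, PR, WM, TZ]
Visit KE → queue [PR, WM, TZ]
Visit PR → queue [WM, TZ]
Visit WM → queue [TZ]
Visit TZ → queue []

GE → CJ → GJ → QK → EI → KW → MT → VD → ZF → KE → PR → WM → TZ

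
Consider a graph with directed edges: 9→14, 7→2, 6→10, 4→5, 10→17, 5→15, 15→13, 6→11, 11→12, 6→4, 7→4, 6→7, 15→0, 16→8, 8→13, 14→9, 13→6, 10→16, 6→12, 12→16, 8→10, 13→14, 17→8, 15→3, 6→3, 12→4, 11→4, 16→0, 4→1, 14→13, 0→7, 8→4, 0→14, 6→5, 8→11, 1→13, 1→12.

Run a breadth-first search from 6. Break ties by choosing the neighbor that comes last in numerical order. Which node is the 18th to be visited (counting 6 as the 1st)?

Visit 6; enqueue 12, 11, 10, 7, 5, 4, 3 → queue [12, 11, 10, 7, 5, 4, 3]
Visit 12; enqueue 16 → queue [11, 10, 7, 5, 4, 3, 16]
Visit 11 → queue [10, 7, 5, 4, 3, 16]
Visit 10; enqueue 17 → queue [7, 5, 4, 3, 16, 17]
Visit 7; enqueue 2 → queue [5, 4, 3, 16, 17, 2]
Visit 5; enqueue 15 → queue [4, 3, 16, 17, 2, 15]
Visit 4; enqueue 1 → queue [3, 16, 17, 2, 15, 1]
Visit 3 → queue [16, 17, 2, 15, 1]
Visit 16; enqueue 8, 0 → queue [17, 2, 15, 1, 8, 0]
Visit 17 → queue [2, 15, 1, 8, 0]
Visit 2 → queue [15, 1, 8, 0]
Visit 15; enqueue 13 → queue [1, 8, 0, 13]
Visit 1 → queue [8, 0, 13]
Visit 8 → queue [0, 13]
Visit 0; enqueue 14 → queue [13, 14]
Visit 13 → queue [14]
Visit 14; enqueue 9 → queue [9]
Visit 9 → queue []

Visit order: 6, 12, 11, 10, 7, 5, 4, 3, 16, 17, 2, 15, 1, 8, 0, 13, 14, 9

9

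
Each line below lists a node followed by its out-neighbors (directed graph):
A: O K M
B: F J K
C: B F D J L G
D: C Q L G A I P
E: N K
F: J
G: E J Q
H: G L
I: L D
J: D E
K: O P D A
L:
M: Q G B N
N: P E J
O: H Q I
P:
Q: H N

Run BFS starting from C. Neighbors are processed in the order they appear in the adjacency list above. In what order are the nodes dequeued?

Visit C; enqueue B, F, D, J, L, G → queue [B, F, D, J, L, G]
Visit B; enqueue K → queue [F, D, J, L, G, K]
Visit F → queue [D, J, L, G, K]
Visit D; enqueue Q, A, I, P → queue [J, L, G, K, Q, A, I, P]
Visit J; enqueue E → queue [L, G, K, Q, A, I, P, E]
Visit L → queue [G, K, Q, A, I, P, E]
Visit G → queue [K, Q, A, I, P, E]
Visit K; enqueue O → queue [Q, A, I, P, E, O]
Visit Q; enqueue H, N → queue [A, I, P, E, O, H, N]
Visit A; enqueue M → queue [I, P, E, O, H, N, M]
Visit I → queue [P, E, O, H, N, M]
Visit P → queue [E, O, H, N, M]
Visit E → queue [O, H, N, M]
Visit O → queue [H, N, M]
Visit H → queue [N, M]
Visit N → queue [M]
Visit M → queue []

C -> B -> F -> D -> J -> L -> G -> K -> Q -> A -> I -> P -> E -> O -> H -> N -> M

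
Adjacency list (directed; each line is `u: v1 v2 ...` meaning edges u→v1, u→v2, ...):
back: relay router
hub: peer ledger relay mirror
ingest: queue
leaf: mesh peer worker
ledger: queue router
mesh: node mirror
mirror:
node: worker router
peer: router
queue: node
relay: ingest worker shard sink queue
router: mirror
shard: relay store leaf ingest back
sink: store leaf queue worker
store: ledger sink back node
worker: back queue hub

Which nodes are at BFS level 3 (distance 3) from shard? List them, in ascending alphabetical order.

hub, mirror

Level 0: shard
Level 1: back, ingest, leaf, relay, store
Level 2: ledger, mesh, node, peer, queue, router, sink, worker
Level 3: hub, mirror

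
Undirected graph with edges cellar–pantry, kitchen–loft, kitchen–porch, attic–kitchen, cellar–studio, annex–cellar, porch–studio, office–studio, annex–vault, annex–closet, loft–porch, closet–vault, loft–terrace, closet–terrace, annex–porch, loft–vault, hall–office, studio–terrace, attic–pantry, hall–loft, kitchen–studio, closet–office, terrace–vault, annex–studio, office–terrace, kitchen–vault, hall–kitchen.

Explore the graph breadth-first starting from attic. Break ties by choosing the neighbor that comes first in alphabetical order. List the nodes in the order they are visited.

Visit attic; enqueue kitchen, pantry → queue [kitchen, pantry]
Visit kitchen; enqueue hall, loft, porch, studio, vault → queue [pantry, hall, loft, porch, studio, vault]
Visit pantry; enqueue cellar → queue [hall, loft, porch, studio, vault, cellar]
Visit hall; enqueue office → queue [loft, porch, studio, vault, cellar, office]
Visit loft; enqueue terrace → queue [porch, studio, vault, cellar, office, terrace]
Visit porch; enqueue annex → queue [studio, vault, cellar, office, terrace, annex]
Visit studio → queue [vault, cellar, office, terrace, annex]
Visit vault; enqueue closet → queue [cellar, office, terrace, annex, closet]
Visit cellar → queue [office, terrace, annex, closet]
Visit office → queue [terrace, annex, closet]
Visit terrace → queue [annex, closet]
Visit annex → queue [closet]
Visit closet → queue []

attic -> kitchen -> pantry -> hall -> loft -> porch -> studio -> vault -> cellar -> office -> terrace -> annex -> closet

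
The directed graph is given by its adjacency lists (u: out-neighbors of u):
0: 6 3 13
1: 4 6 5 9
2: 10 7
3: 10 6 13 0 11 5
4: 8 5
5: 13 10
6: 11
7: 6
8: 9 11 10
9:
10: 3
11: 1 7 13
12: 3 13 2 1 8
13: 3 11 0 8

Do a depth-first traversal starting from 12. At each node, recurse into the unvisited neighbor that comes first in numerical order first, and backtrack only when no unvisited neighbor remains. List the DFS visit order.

Visit 12
12 → 1
1 → 4
4 → 5
5 → 10
10 → 3
3 → 0
0 → 6
6 → 11
11 → 7
11 → 13
13 → 8
8 → 9
12 → 2

12 -> 1 -> 4 -> 5 -> 10 -> 3 -> 0 -> 6 -> 11 -> 7 -> 13 -> 8 -> 9 -> 2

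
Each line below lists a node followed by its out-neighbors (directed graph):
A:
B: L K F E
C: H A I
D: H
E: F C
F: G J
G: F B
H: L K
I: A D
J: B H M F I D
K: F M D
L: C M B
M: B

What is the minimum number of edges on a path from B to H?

3

Level 0: B
Level 1: E, F, K, L
Level 2: C, D, G, J, M
Level 3: A, H, I
H first appears at level 3.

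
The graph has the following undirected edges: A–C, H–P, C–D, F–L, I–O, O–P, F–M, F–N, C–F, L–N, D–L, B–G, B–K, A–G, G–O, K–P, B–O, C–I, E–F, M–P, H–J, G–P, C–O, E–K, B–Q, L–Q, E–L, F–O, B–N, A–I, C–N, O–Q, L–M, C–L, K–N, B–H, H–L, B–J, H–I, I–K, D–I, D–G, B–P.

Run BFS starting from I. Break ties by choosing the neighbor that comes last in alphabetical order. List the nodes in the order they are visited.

I O K H D C A Q P G F B N E L J M

Visit I; enqueue O, K, H, D, C, A → queue [O, K, H, D, C, A]
Visit O; enqueue Q, P, G, F, B → queue [K, H, D, C, A, Q, P, G, F, B]
Visit K; enqueue N, E → queue [H, D, C, A, Q, P, G, F, B, N, E]
Visit H; enqueue L, J → queue [D, C, A, Q, P, G, F, B, N, E, L, J]
Visit D → queue [C, A, Q, P, G, F, B, N, E, L, J]
Visit C → queue [A, Q, P, G, F, B, N, E, L, J]
Visit A → queue [Q, P, G, F, B, N, E, L, J]
Visit Q → queue [P, G, F, B, N, E, L, J]
Visit P; enqueue M → queue [G, F, B, N, E, L, J, M]
Visit G → queue [F, B, N, E, L, J, M]
Visit F → queue [B, N, E, L, J, M]
Visit B → queue [N, E, L, J, M]
Visit N → queue [E, L, J, M]
Visit E → queue [L, J, M]
Visit L → queue [J, M]
Visit J → queue [M]
Visit M → queue []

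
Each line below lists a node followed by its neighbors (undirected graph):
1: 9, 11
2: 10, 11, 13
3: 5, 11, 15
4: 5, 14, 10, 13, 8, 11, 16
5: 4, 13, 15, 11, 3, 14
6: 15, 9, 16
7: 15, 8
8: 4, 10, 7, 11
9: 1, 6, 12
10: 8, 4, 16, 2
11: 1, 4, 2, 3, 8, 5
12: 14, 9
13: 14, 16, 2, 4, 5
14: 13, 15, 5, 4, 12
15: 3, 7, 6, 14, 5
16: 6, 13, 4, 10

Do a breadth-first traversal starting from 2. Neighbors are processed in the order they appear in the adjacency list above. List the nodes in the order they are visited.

2, 10, 11, 13, 8, 4, 16, 1, 3, 5, 14, 7, 6, 9, 15, 12

Visit 2; enqueue 10, 11, 13 → queue [10, 11, 13]
Visit 10; enqueue 8, 4, 16 → queue [11, 13, 8, 4, 16]
Visit 11; enqueue 1, 3, 5 → queue [13, 8, 4, 16, 1, 3, 5]
Visit 13; enqueue 14 → queue [8, 4, 16, 1, 3, 5, 14]
Visit 8; enqueue 7 → queue [4, 16, 1, 3, 5, 14, 7]
Visit 4 → queue [16, 1, 3, 5, 14, 7]
Visit 16; enqueue 6 → queue [1, 3, 5, 14, 7, 6]
Visit 1; enqueue 9 → queue [3, 5, 14, 7, 6, 9]
Visit 3; enqueue 15 → queue [5, 14, 7, 6, 9, 15]
Visit 5 → queue [14, 7, 6, 9, 15]
Visit 14; enqueue 12 → queue [7, 6, 9, 15, 12]
Visit 7 → queue [6, 9, 15, 12]
Visit 6 → queue [9, 15, 12]
Visit 9 → queue [15, 12]
Visit 15 → queue [12]
Visit 12 → queue []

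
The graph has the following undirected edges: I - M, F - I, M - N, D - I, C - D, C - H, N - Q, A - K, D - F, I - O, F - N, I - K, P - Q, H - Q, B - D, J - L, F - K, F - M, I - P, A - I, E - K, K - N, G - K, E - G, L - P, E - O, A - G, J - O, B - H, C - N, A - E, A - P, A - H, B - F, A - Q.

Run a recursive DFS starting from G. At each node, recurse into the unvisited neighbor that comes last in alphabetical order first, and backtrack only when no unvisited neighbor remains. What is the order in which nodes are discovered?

Visit G
G → K
K → N
N → Q
Q → P
P → L
L → J
J → O
O → I
I → M
M → F
F → D
D → C
C → H
H → B
H → A
A → E

G K N Q P L J O I M F D C H B A E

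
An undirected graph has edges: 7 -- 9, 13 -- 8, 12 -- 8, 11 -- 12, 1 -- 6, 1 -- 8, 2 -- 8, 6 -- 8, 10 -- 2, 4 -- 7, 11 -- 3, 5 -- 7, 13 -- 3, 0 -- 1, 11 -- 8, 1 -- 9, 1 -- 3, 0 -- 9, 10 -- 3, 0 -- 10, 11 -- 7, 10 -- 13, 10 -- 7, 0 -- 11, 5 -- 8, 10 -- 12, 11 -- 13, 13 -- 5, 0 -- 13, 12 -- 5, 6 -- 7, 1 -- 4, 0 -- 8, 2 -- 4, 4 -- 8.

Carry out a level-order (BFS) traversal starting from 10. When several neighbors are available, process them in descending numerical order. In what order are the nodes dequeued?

10, 13, 12, 7, 3, 2, 0, 11, 8, 5, 9, 6, 4, 1

Visit 10; enqueue 13, 12, 7, 3, 2, 0 → queue [13, 12, 7, 3, 2, 0]
Visit 13; enqueue 11, 8, 5 → queue [12, 7, 3, 2, 0, 11, 8, 5]
Visit 12 → queue [7, 3, 2, 0, 11, 8, 5]
Visit 7; enqueue 9, 6, 4 → queue [3, 2, 0, 11, 8, 5, 9, 6, 4]
Visit 3; enqueue 1 → queue [2, 0, 11, 8, 5, 9, 6, 4, 1]
Visit 2 → queue [0, 11, 8, 5, 9, 6, 4, 1]
Visit 0 → queue [11, 8, 5, 9, 6, 4, 1]
Visit 11 → queue [8, 5, 9, 6, 4, 1]
Visit 8 → queue [5, 9, 6, 4, 1]
Visit 5 → queue [9, 6, 4, 1]
Visit 9 → queue [6, 4, 1]
Visit 6 → queue [4, 1]
Visit 4 → queue [1]
Visit 1 → queue []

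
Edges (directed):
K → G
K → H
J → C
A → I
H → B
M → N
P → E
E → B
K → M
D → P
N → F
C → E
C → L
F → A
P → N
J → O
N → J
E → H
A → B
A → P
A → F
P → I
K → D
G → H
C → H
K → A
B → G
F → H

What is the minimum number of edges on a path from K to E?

3

Level 0: K
Level 1: A, D, G, H, M
Level 2: B, F, I, N, P
Level 3: E, J
Level 4: C, O
Level 5: L
E first appears at level 3.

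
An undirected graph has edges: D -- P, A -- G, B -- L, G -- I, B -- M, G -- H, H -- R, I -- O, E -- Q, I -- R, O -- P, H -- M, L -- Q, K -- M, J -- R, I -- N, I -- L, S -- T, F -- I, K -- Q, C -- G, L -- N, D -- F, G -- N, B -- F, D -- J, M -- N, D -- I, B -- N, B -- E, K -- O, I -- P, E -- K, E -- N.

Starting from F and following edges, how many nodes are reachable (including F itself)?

18

BFS from F visits: F, I, D, B, R, P, O, N, L, G, J, M, E, H, K, Q, C, A
Reachable nodes: 18 of 20 total.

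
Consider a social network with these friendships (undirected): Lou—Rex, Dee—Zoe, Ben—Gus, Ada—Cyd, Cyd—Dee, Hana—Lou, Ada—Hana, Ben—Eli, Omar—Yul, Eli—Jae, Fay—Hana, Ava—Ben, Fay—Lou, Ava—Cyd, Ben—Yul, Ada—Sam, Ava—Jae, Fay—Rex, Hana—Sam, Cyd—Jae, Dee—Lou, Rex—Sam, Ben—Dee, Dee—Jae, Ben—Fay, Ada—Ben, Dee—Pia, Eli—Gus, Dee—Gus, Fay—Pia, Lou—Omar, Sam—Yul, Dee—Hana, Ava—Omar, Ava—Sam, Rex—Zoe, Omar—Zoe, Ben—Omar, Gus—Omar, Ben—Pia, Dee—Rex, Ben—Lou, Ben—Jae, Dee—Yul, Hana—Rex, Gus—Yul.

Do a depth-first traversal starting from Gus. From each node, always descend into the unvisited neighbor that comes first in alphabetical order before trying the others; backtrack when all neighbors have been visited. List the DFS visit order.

Gus -> Ben -> Ada -> Cyd -> Ava -> Jae -> Dee -> Hana -> Fay -> Lou -> Omar -> Yul -> Sam -> Rex -> Zoe -> Pia -> Eli

Visit Gus
Gus → Ben
Ben → Ada
Ada → Cyd
Cyd → Ava
Ava → Jae
Jae → Dee
Dee → Hana
Hana → Fay
Fay → Lou
Lou → Omar
Omar → Yul
Yul → Sam
Sam → Rex
Rex → Zoe
Fay → Pia
Jae → Eli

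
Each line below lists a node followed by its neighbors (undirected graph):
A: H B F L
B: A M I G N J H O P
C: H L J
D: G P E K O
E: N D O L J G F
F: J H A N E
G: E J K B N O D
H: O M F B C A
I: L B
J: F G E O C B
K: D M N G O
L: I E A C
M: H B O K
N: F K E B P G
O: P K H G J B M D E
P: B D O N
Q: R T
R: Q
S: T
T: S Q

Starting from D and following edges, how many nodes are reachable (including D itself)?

16

BFS from D visits: D, G, P, E, K, O, J, B, N, L, F, M, H, C, A, I
Reachable nodes: 16 of 20 total.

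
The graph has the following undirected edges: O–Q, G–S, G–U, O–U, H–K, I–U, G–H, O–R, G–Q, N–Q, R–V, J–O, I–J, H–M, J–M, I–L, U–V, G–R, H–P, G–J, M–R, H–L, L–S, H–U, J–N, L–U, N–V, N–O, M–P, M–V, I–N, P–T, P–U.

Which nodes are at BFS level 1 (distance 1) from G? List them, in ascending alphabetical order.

H, J, Q, R, S, U

Level 0: G
Level 1: H, J, Q, R, S, U
Level 2: I, K, L, M, N, O, P, V
Level 3: T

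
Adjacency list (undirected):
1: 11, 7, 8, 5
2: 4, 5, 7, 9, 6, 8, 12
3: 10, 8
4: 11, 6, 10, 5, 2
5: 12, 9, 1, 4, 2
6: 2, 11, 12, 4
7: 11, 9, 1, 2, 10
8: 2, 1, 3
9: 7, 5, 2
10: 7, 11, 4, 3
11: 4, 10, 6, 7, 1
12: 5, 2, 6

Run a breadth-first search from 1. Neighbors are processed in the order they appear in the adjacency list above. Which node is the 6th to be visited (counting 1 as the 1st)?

4

Visit 1; enqueue 11, 7, 8, 5 → queue [11, 7, 8, 5]
Visit 11; enqueue 4, 10, 6 → queue [7, 8, 5, 4, 10, 6]
Visit 7; enqueue 9, 2 → queue [8, 5, 4, 10, 6, 9, 2]
Visit 8; enqueue 3 → queue [5, 4, 10, 6, 9, 2, 3]
Visit 5; enqueue 12 → queue [4, 10, 6, 9, 2, 3, 12]
Visit 4 → queue [10, 6, 9, 2, 3, 12]
Visit 10 → queue [6, 9, 2, 3, 12]
Visit 6 → queue [9, 2, 3, 12]
Visit 9 → queue [2, 3, 12]
Visit 2 → queue [3, 12]
Visit 3 → queue [12]
Visit 12 → queue []

Visit order: 1, 11, 7, 8, 5, 4, 10, 6, 9, 2, 3, 12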